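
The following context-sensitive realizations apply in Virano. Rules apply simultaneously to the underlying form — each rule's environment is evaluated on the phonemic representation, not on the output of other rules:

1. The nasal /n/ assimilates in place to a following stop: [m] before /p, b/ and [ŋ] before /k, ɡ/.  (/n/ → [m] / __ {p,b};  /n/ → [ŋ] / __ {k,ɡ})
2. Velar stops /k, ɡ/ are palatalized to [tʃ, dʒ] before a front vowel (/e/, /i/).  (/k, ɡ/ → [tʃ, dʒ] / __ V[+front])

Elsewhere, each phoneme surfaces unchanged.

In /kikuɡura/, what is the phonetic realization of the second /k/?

[k]

/k/ — between /i/ and /u/; rule 2 does not apply here → [k].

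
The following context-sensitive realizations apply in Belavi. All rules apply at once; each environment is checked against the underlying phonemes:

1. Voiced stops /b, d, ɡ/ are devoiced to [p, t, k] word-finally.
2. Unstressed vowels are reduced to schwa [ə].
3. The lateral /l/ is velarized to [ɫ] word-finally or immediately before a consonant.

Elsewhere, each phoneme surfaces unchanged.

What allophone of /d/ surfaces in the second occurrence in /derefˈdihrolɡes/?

/d/ (between /f/ and /i/) is in the target of rule 1 but the environment (word-finally) is not met → [d].

[d]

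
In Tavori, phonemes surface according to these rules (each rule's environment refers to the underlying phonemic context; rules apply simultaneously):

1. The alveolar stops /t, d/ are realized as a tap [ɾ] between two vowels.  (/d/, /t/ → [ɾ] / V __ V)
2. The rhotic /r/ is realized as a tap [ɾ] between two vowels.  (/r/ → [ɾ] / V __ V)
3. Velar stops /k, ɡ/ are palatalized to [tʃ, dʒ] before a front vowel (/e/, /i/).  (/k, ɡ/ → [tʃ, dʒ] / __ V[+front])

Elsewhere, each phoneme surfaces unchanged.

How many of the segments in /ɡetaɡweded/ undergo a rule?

Segments that undergo a rule: /ɡ/ → [dʒ] (rule 3); /t/ → [ɾ] (rule 1); /d/ → [ɾ] (rule 1).
All other segments surface unchanged.

3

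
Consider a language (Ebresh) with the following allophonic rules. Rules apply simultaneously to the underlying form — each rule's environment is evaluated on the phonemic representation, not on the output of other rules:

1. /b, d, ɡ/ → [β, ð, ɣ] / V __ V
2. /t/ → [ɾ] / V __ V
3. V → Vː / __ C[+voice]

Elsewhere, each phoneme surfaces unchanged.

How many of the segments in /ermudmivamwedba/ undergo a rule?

Segments that undergo a rule: /e/ → [eː] (rule 3); /u/ → [uː] (rule 3); /i/ → [iː] (rule 3); /a/ → [aː] (rule 3); /e/ → [eː] (rule 3).
All other segments surface unchanged.

5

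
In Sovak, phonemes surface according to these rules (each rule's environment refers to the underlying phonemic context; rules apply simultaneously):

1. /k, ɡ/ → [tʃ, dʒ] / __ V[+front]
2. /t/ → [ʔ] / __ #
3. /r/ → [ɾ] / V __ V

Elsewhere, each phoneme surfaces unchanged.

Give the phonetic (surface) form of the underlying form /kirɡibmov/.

/k/ (word-initial): before a front vowel, so rule 1 applies → [tʃ].
/i/ (between /k/ and /r/): no rule targets it → [i].
/r/ (between /i/ and /ɡ/) fails the environment for rule 3, so it stays [r].
/ɡ/ meets the environment for rule 1 (before a front vowel) → [dʒ].
/i/ (between /ɡ/ and /b/) is unaffected → [i].
/b/ (between /i/ and /m/): no rule targets it → [b].
/m/ — not in any rule's target class → [m].
/o/ stays [o].
/v/ — not in any rule's target class → [v].

[tʃirdʒibmov]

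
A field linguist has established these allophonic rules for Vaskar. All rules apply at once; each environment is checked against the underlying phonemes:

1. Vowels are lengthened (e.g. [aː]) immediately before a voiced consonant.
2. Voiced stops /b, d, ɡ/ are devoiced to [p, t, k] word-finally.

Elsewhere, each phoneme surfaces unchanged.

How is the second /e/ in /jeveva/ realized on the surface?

/e/ — between /v/ and /v/, before a voiced consonant — surfaces as [eː] (rule 1).

[eː]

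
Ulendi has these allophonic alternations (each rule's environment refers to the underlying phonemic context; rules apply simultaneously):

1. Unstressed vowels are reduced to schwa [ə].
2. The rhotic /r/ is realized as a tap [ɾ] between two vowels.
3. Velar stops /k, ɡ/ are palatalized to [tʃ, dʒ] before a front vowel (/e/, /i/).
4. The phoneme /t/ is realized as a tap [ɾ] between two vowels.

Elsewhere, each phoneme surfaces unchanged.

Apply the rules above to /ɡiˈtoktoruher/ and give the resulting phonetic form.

Rule 3 applies to /ɡ/ (word-initial: before a front vowel) → [dʒ].
/i/ (between /ɡ/ and /t/) occurs in an unstressed syllable → [ə] by rule 1.
/t/ (between /i/ and /o/): between two vowels, so rule 4 applies → [ɾ].
/o/ (between /t/ and /k/) is in the target of rule 1 but the environment (in an unstressed syllable) is not met → [o].
/k/ — between /o/ and /t/; rule 3 does not apply here → [k].
/t/ (between /k/ and /o/) is in the target of rule 4 but the environment (between two vowels) is not met → [t].
Rule 1 applies to /o/ (between /t/ and /r/: in an unstressed syllable) → [ə].
/r/ meets the environment for rule 2 (between two vowels) → [ɾ].
/u/ (between /r/ and /h/) occurs in an unstressed syllable → [ə] by rule 1.
/h/ — not in any rule's target class → [h].
/e/ meets the environment for rule 1 (in an unstressed syllable) → [ə].
/r/ — word-final; rule 2 does not apply here → [r].

[dʒəˈɾoktəɾəhər]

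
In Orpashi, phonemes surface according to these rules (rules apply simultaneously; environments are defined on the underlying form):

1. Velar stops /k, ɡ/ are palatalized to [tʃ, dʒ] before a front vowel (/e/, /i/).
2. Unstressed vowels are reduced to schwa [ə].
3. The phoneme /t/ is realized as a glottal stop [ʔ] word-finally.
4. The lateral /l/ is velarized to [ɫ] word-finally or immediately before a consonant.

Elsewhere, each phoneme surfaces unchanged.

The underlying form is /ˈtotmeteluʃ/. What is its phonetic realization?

[ˈtotmətələʃ]

/t/ (word-initial) fails the environment for rule 3, so it stays [t].
/o/ (between /t/ and /t/) is in the target of rule 2 but the environment (in an unstressed syllable) is not met → [o].
/t/ — between /o/ and /m/; rule 3 does not apply here → [t].
/m/ — not in any rule's target class → [m].
/e/ — between /m/ and /t/, in an unstressed syllable — surfaces as [ə] (rule 2).
/t/ (between /e/ and /e/) is in the target of rule 3 but the environment (word-finally) is not met → [t].
/e/ (between /t/ and /l/): in an unstressed syllable, so rule 2 applies → [ə].
/l/ — between /e/ and /u/; rule 4 does not apply here → [l].
/u/ meets the environment for rule 2 (in an unstressed syllable) → [ə].
/ʃ/ stays [ʃ].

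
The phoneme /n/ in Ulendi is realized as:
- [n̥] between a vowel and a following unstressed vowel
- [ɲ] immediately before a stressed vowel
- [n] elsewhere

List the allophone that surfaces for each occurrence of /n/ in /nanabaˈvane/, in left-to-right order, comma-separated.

[n], [n̥], [n̥]

Occurrence 1 (position 1): no conditioning environment matches → elsewhere allophone [n].
Occurrence 2 (position 3): between a vowel and a following unstressed vowel → [n̥].
Occurrence 3 (position 9): between a vowel and a following unstressed vowel → [n̥].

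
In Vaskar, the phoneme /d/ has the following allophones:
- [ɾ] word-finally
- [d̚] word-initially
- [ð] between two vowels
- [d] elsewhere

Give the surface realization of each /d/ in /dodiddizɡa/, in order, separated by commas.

Occurrence 1 (position 1): word-initially → [d̚].
Occurrence 2 (position 3): between two vowels → [ð].
Occurrence 3 (position 5): no conditioning environment matches → elsewhere allophone [d].
Occurrence 4 (position 6): no conditioning environment matches → elsewhere allophone [d].

[d̚], [ð], [d], [d]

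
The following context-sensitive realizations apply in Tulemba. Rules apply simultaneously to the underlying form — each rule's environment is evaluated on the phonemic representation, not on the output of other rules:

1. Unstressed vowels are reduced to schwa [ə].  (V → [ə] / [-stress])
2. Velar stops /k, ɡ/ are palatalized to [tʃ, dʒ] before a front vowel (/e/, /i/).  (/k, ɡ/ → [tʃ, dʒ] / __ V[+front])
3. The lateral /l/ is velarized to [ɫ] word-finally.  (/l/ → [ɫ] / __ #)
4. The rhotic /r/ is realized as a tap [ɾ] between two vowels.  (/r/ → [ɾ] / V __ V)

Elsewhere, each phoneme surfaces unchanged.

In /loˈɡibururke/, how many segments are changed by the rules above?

7

Segments that undergo a rule: /o/ → [ə] (rule 1); /ɡ/ → [dʒ] (rule 2); /u/ → [ə] (rule 1); /r/ → [ɾ] (rule 4); /u/ → [ə] (rule 1); /k/ → [tʃ] (rule 2); /e/ → [ə] (rule 1).
All other segments surface unchanged.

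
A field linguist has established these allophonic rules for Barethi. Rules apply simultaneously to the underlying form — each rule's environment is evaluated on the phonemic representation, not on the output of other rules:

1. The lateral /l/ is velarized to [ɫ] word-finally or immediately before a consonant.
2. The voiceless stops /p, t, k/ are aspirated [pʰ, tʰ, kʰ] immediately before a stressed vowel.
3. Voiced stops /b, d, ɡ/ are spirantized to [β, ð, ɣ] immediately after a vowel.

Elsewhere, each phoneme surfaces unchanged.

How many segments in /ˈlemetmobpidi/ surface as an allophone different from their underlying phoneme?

Segments that undergo a rule: /b/ → [β] (rule 3); /d/ → [ð] (rule 3).
All other segments surface unchanged.

2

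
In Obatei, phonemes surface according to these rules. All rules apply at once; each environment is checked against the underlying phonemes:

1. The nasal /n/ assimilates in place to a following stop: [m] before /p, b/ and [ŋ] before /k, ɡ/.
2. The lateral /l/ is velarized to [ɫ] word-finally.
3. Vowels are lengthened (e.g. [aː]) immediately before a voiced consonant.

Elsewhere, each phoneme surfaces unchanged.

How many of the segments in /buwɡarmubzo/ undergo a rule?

Segments that undergo a rule: /u/ → [uː] (rule 3); /a/ → [aː] (rule 3); /u/ → [uː] (rule 3).
All other segments surface unchanged.

3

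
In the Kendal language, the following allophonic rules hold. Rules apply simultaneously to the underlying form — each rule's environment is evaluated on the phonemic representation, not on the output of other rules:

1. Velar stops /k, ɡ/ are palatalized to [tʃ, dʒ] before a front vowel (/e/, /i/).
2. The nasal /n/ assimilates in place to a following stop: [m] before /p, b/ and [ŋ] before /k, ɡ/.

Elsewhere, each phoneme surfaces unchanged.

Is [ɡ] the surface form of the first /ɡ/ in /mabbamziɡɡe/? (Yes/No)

/ɡ/ (between /i/ and /ɡ/) fails the environment for rule 1, so it stays [ɡ].
The actual realization is [ɡ], which matches [ɡ].

Yes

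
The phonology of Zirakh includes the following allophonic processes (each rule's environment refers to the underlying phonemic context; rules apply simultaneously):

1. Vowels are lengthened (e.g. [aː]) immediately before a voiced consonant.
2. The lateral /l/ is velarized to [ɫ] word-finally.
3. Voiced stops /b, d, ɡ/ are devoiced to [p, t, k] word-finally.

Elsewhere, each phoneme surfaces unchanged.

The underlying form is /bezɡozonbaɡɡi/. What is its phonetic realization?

[beːzɡoːzoːnbaːɡɡi]

/b/ (word-initial): rule 3 targets it, but not word-finally → unchanged [b].
/e/ meets the environment for rule 1 (before a voiced consonant) → [eː].
/z/ stays [z].
/ɡ/ (between /z/ and /o/) is in the target of rule 3 but the environment (word-finally) is not met → [ɡ].
Rule 1 applies to /o/ (between /ɡ/ and /z/: before a voiced consonant) → [oː].
/z/ stays [z].
Rule 1 applies to /o/ (between /z/ and /n/: before a voiced consonant) → [oː].
/n/ — not in any rule's target class → [n].
/b/ — between /n/ and /a/; rule 3 does not apply here → [b].
/a/ (between /b/ and /ɡ/): before a voiced consonant, so rule 1 applies → [aː].
/ɡ/ (between /a/ and /ɡ/): rule 3 targets it, but not word-finally → unchanged [ɡ].
/ɡ/ (between /ɡ/ and /i/): rule 3 targets it, but not word-finally → unchanged [ɡ].
/i/ (word-final) fails the environment for rule 1, so it stays [i].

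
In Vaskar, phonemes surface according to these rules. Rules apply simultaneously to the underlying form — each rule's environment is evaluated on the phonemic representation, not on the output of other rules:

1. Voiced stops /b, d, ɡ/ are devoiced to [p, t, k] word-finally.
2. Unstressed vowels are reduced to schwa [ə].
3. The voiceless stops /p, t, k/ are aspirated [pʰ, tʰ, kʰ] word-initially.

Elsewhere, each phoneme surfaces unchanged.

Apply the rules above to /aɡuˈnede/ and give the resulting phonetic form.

/a/ meets the environment for rule 2 (in an unstressed syllable) → [ə].
/ɡ/ — between /a/ and /u/; rule 1 does not apply here → [ɡ].
/u/ meets the environment for rule 2 (in an unstressed syllable) → [ə].
/n/ (between /u/ and /e/): no rule targets it → [n].
/e/ (between /n/ and /d/) is in the target of rule 2 but the environment (in an unstressed syllable) is not met → [e].
/d/ (between /e/ and /e/) fails the environment for rule 1, so it stays [d].
/e/ meets the environment for rule 2 (in an unstressed syllable) → [ə].

[əɡəˈnedə]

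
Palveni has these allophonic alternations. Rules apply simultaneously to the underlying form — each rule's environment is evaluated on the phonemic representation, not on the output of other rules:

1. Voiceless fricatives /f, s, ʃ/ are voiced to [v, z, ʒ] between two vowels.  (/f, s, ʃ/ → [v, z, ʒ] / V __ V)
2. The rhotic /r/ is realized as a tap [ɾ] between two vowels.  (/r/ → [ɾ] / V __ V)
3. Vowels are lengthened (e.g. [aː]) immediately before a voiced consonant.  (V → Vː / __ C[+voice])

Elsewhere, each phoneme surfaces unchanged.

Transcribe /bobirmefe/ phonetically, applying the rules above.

[boːbiːrmeve]

/b/ — not in any rule's target class → [b].
/o/ — between /b/ and /b/, before a voiced consonant — surfaces as [oː] (rule 3).
/b/ (between /o/ and /i/) is unaffected → [b].
/i/ (between /b/ and /r/): before a voiced consonant, so rule 3 applies → [iː].
/r/ — between /i/ and /m/; rule 2 does not apply here → [r].
/m/ — not in any rule's target class → [m].
/e/ (between /m/ and /f/): rule 3 targets it, but not before a voiced consonant → unchanged [e].
/f/ (between /e/ and /e/) occurs between two vowels → [v] by rule 1.
/e/ (word-final): rule 3 targets it, but not before a voiced consonant → unchanged [e].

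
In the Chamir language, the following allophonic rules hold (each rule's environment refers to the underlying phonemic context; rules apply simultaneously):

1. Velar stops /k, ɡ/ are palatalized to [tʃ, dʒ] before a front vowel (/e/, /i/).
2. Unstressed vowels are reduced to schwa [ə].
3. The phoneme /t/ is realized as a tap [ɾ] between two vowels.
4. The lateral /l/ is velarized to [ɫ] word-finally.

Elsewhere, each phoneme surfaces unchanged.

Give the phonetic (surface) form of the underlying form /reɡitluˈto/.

[rədʒətləˈɾo]

/r/ (word-initial): no rule targets it → [r].
/e/ (between /r/ and /ɡ/): in an unstressed syllable, so rule 2 applies → [ə].
/ɡ/ (between /e/ and /i/): before a front vowel, so rule 1 applies → [dʒ].
Rule 2 applies to /i/ (between /ɡ/ and /t/: in an unstressed syllable) → [ə].
/t/ (between /i/ and /l/) fails the environment for rule 3, so it stays [t].
/l/ (between /t/ and /u/) fails the environment for rule 4, so it stays [l].
Rule 2 applies to /u/ (between /l/ and /t/: in an unstressed syllable) → [ə].
Rule 3 applies to /t/ (between /u/ and /o/: between two vowels) → [ɾ].
/o/ — word-final; rule 2 does not apply here → [o].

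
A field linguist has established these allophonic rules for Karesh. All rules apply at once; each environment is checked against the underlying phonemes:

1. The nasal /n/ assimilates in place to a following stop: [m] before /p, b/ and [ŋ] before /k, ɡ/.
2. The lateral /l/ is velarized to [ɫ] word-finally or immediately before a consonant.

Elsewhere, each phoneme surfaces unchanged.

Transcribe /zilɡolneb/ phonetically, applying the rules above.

/l/ (between /i/ and /ɡ/) occurs word-finally or immediately before a consonant → [ɫ] by rule 2.
Rule 2 applies to /l/ (between /o/ and /n/: word-finally or immediately before a consonant) → [ɫ].
/n/ (between /l/ and /e/) is in the target of rule 1 but the environment (before a labial or velar stop) is not met → [n].

[ziɫɡoɫneb]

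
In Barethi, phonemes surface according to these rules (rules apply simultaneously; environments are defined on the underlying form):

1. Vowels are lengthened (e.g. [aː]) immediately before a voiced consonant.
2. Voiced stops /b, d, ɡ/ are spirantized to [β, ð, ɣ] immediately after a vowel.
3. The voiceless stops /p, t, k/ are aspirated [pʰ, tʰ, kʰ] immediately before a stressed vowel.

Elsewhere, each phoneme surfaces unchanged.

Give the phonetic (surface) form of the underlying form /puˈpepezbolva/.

[puˈpʰepeːzboːlva]

/p/ (word-initial) is in the target of rule 3 but the environment (immediately before a stressed vowel) is not met → [p].
/u/ (between /p/ and /p/) fails the environment for rule 1, so it stays [u].
/p/ (between /u/ and /e/) occurs immediately before a stressed vowel → [pʰ] by rule 3.
/e/ — between /p/ and /p/; rule 1 does not apply here → [e].
/p/ (between /e/ and /e/) fails the environment for rule 3, so it stays [p].
/e/ meets the environment for rule 1 (before a voiced consonant) → [eː].
/z/ — not in any rule's target class → [z].
/b/ (between /z/ and /o/) is in the target of rule 2 but the environment (immediately after a vowel) is not met → [b].
/o/ meets the environment for rule 1 (before a voiced consonant) → [oː].
/l/ — not in any rule's target class → [l].
/v/ stays [v].
/a/ (word-final) fails the environment for rule 1, so it stays [a].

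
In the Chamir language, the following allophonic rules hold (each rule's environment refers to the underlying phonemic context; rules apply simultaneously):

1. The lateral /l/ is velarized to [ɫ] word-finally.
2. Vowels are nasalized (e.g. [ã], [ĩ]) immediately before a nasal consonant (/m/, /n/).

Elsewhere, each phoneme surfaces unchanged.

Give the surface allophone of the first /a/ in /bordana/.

/a/ — between /d/ and /n/, before a nasal consonant — surfaces as [ã] (rule 2).

[ã]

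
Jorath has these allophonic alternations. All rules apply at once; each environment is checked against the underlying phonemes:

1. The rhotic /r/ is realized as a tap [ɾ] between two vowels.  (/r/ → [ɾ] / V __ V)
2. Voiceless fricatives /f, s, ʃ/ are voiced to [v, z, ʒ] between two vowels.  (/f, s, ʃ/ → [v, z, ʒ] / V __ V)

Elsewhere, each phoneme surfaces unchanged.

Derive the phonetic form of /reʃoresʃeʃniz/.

[reʒoɾesʃeʃniz]

/r/ — word-initial; rule 1 does not apply here → [r].
/e/ stays [e].
/ʃ/ — between /e/ and /o/, between two vowels — surfaces as [ʒ] (rule 2).
/o/ (between /ʃ/ and /r/) is unaffected → [o].
Rule 1 applies to /r/ (between /o/ and /e/: between two vowels) → [ɾ].
/e/ (between /r/ and /s/) is unaffected → [e].
/s/ (between /e/ and /ʃ/) is in the target of rule 2 but the environment (between two vowels) is not met → [s].
/ʃ/ (between /s/ and /e/) fails the environment for rule 2, so it stays [ʃ].
/e/ (between /ʃ/ and /ʃ/) is unaffected → [e].
/ʃ/ (between /e/ and /n/) fails the environment for rule 2, so it stays [ʃ].
/n/ (between /ʃ/ and /i/): no rule targets it → [n].
/i/ (between /n/ and /z/): no rule targets it → [i].
/z/ — not in any rule's target class → [z].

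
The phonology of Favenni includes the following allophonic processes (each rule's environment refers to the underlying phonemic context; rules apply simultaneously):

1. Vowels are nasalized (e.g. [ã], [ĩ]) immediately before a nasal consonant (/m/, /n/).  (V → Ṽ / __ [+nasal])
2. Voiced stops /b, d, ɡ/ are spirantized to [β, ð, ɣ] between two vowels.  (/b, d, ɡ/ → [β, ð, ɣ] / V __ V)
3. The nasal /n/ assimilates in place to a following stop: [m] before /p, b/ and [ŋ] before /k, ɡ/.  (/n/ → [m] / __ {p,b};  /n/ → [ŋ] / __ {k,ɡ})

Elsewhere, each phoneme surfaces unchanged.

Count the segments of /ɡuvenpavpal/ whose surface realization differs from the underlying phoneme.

Segments that undergo a rule: /e/ → [ẽ] (rule 1); /n/ → [m] (rule 3).
All other segments surface unchanged.

2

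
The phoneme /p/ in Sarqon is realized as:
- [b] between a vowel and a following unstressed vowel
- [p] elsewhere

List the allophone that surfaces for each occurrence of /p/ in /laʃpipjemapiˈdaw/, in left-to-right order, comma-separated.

[p], [p], [b]

Occurrence 1 (position 4): no conditioning environment matches → elsewhere allophone [p].
Occurrence 2 (position 6): no conditioning environment matches → elsewhere allophone [p].
Occurrence 3 (position 11): between a vowel and a following unstressed vowel → [b].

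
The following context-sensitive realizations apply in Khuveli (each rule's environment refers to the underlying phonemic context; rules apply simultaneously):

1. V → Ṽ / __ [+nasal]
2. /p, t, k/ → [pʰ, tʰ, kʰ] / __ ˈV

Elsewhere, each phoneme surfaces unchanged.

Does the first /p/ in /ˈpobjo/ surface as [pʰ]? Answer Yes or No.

Yes

/p/ (word-initial): immediately before a stressed vowel, so rule 2 applies → [pʰ].
The actual realization is [pʰ], which matches [pʰ].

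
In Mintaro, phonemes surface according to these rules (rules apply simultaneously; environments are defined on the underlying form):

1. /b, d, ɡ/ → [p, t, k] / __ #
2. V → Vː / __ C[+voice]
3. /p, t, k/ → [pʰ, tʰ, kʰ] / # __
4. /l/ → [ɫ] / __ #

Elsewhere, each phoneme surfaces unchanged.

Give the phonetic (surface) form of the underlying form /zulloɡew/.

[zuːlloːɡeːw]

/z/ stays [z].
Rule 2 applies to /u/ (between /z/ and /l/: before a voiced consonant) → [uː].
/l/ (between /u/ and /l/) is in the target of rule 4 but the environment (word-finally) is not met → [l].
/l/ (between /l/ and /o/): rule 4 targets it, but not word-finally → unchanged [l].
/o/ (between /l/ and /ɡ/): before a voiced consonant, so rule 2 applies → [oː].
/ɡ/ — between /o/ and /e/; rule 1 does not apply here → [ɡ].
Rule 2 applies to /e/ (between /ɡ/ and /w/: before a voiced consonant) → [eː].
/w/ (word-final) is unaffected → [w].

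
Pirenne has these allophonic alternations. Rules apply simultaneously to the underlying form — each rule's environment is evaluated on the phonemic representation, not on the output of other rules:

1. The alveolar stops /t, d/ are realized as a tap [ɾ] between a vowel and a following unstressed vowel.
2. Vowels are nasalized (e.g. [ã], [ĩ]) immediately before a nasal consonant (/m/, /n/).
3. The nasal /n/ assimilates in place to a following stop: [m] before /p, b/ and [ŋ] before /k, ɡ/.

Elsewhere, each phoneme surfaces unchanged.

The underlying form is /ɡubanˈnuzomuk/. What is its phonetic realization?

/ɡ/ stays [ɡ].
/u/ — between /ɡ/ and /b/; rule 2 does not apply here → [u].
/b/ stays [b].
/a/ (between /b/ and /n/): before a nasal consonant, so rule 2 applies → [ã].
/n/ (between /a/ and /n/) is in the target of rule 3 but the environment (before a labial or velar stop) is not met → [n].
/n/ (between /n/ and /u/) is in the target of rule 3 but the environment (before a labial or velar stop) is not met → [n].
/u/ (between /n/ and /z/) is in the target of rule 2 but the environment (before a nasal consonant) is not met → [u].
/z/ (between /u/ and /o/) is unaffected → [z].
/o/ (between /z/ and /m/): before a nasal consonant, so rule 2 applies → [õ].
/m/ stays [m].
/u/ (between /m/ and /k/) is in the target of rule 2 but the environment (before a nasal consonant) is not met → [u].
/k/ (word-final): no rule targets it → [k].

[ɡubãnˈnuzõmuk]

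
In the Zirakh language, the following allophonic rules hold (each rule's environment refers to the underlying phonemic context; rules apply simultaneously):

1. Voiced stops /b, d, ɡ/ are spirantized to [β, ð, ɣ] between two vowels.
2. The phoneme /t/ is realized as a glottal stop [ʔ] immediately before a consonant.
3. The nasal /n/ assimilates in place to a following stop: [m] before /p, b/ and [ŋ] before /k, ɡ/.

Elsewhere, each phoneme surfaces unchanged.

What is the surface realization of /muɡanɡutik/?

[muɣaŋɡutik]

/ɡ/ (between /u/ and /a/) occurs between two vowels → [ɣ] by rule 1.
/n/ (between /a/ and /ɡ/): before a labial or velar stop, so rule 3 applies → [ŋ].
/ɡ/ (between /n/ and /u/) fails the environment for rule 1, so it stays [ɡ].
/t/ — between /u/ and /i/; rule 2 does not apply here → [t].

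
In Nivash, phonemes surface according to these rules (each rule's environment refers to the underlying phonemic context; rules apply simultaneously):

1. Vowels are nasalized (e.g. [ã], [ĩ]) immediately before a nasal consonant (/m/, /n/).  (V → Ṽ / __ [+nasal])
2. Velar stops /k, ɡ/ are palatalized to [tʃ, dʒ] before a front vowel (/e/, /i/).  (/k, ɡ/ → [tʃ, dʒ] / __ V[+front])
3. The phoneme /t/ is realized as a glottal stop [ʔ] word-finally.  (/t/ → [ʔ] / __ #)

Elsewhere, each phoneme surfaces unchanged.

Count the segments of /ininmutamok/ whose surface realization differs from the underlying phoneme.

Segments that undergo a rule: /i/ → [ĩ] (rule 1); /i/ → [ĩ] (rule 1); /a/ → [ã] (rule 1).
All other segments surface unchanged.

3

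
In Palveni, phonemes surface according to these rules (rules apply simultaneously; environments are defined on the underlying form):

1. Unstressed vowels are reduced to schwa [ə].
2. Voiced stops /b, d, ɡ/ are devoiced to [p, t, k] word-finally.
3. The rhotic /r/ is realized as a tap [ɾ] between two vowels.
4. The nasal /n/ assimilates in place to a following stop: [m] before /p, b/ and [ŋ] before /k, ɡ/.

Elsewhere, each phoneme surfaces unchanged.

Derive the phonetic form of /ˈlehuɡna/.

[ˈlehəɡnə]

/l/ (word-initial): no rule targets it → [l].
/e/ (between /l/ and /h/): rule 1 targets it, but not in an unstressed syllable → unchanged [e].
/h/ — not in any rule's target class → [h].
/u/ (between /h/ and /ɡ/): in an unstressed syllable, so rule 1 applies → [ə].
/ɡ/ (between /u/ and /n/) fails the environment for rule 2, so it stays [ɡ].
/n/ (between /ɡ/ and /a/) fails the environment for rule 4, so it stays [n].
/a/ meets the environment for rule 1 (in an unstressed syllable) → [ə].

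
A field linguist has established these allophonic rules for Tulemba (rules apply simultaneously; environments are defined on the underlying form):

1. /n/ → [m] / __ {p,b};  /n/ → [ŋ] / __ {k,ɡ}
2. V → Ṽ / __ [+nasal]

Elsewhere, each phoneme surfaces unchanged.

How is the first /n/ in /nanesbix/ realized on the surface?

[n]

/n/ (word-initial) fails the environment for rule 1, so it stays [n].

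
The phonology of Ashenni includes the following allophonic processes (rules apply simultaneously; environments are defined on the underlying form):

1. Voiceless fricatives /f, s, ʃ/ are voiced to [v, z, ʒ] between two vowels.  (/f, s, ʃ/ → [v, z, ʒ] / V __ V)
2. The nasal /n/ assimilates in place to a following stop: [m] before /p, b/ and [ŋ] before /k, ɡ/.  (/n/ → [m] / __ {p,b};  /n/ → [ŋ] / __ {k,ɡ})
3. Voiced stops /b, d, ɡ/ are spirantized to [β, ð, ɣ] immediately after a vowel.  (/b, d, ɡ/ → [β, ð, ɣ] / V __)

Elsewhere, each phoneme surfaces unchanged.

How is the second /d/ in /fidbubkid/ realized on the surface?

[ð]

Rule 3 applies to /d/ (word-final: immediately after a vowel) → [ð].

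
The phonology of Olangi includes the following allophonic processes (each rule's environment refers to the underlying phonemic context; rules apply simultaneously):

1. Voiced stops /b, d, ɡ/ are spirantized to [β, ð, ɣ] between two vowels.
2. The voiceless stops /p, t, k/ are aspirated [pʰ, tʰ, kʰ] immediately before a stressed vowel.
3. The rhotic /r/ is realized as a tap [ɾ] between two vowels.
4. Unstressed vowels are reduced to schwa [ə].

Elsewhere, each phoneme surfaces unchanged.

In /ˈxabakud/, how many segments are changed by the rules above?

3

Segments that undergo a rule: /b/ → [β] (rule 1); /a/ → [ə] (rule 4); /u/ → [ə] (rule 4).
All other segments surface unchanged.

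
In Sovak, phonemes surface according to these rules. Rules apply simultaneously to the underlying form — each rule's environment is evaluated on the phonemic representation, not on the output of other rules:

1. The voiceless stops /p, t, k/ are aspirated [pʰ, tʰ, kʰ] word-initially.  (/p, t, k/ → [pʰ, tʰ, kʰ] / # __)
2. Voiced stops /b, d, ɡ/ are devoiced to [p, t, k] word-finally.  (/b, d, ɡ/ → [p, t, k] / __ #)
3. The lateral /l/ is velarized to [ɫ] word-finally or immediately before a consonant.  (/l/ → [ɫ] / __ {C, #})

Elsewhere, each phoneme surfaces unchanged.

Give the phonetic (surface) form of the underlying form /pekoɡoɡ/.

/p/ (word-initial) occurs word-initially → [pʰ] by rule 1.
/e/ (between /p/ and /k/): no rule targets it → [e].
/k/ (between /e/ and /o/): rule 1 targets it, but not word-initially → unchanged [k].
/o/ (between /k/ and /ɡ/) is unaffected → [o].
/ɡ/ (between /o/ and /o/) is in the target of rule 2 but the environment (word-finally) is not met → [ɡ].
/o/ stays [o].
/ɡ/ (word-final): word-finally, so rule 2 applies → [k].

[pʰekoɡok]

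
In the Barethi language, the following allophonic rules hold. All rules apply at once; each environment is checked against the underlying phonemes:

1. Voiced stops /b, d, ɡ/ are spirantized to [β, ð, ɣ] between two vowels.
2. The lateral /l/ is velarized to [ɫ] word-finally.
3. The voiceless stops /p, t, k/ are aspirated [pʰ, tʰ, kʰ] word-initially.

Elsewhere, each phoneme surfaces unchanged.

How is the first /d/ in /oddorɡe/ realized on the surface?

/d/ (between /o/ and /d/) fails the environment for rule 1, so it stays [d].

[d]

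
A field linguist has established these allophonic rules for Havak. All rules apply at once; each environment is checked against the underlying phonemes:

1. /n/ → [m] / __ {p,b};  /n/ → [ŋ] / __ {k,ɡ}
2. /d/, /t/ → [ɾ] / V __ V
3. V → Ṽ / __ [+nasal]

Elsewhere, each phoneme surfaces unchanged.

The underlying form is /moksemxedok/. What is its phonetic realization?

/o/ — between /m/ and /k/; rule 3 does not apply here → [o].
/e/ — between /s/ and /m/, before a nasal consonant — surfaces as [ẽ] (rule 3).
/e/ — between /x/ and /d/; rule 3 does not apply here → [e].
/d/ — between /e/ and /o/, between two vowels — surfaces as [ɾ] (rule 2).
/o/ (between /d/ and /k/) fails the environment for rule 3, so it stays [o].

[moksẽmxeɾok]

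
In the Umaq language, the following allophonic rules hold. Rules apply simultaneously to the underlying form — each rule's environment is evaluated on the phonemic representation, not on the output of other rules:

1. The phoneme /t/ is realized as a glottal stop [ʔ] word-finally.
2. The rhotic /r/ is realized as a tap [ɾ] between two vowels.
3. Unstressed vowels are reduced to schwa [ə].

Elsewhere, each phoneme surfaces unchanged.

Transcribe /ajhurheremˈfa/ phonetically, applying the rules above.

[əjhərhəɾəmˈfa]

/a/ (word-initial): in an unstressed syllable, so rule 3 applies → [ə].
/j/ (between /a/ and /h/): no rule targets it → [j].
/h/ stays [h].
/u/ (between /h/ and /r/) occurs in an unstressed syllable → [ə] by rule 3.
/r/ — between /u/ and /h/; rule 2 does not apply here → [r].
/h/ — not in any rule's target class → [h].
Rule 3 applies to /e/ (between /h/ and /r/: in an unstressed syllable) → [ə].
/r/ — between /e/ and /e/, between two vowels — surfaces as [ɾ] (rule 2).
/e/ meets the environment for rule 3 (in an unstressed syllable) → [ə].
/m/ stays [m].
/f/ (between /m/ and /a/): no rule targets it → [f].
/a/ (word-final): rule 3 targets it, but not in an unstressed syllable → unchanged [a].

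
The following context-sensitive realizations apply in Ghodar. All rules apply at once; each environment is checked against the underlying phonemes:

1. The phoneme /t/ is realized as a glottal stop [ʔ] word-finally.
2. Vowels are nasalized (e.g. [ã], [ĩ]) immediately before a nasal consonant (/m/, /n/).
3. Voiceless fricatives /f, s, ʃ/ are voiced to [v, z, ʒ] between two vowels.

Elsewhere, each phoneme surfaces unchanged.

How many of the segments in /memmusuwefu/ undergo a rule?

Segments that undergo a rule: /e/ → [ẽ] (rule 2); /s/ → [z] (rule 3); /f/ → [v] (rule 3).
All other segments surface unchanged.

3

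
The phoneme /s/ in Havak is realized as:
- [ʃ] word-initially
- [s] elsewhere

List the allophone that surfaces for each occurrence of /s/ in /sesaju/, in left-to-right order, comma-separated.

[ʃ], [s]

Occurrence 1 (position 1): word-initially → [ʃ].
Occurrence 2 (position 3): no conditioning environment matches → elsewhere allophone [s].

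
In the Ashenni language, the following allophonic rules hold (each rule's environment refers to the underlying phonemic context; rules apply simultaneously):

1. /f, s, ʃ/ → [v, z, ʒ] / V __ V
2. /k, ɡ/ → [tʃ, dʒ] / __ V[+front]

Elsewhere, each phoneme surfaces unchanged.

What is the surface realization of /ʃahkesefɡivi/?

/ʃ/ (word-initial) is in the target of rule 1 but the environment (between two vowels) is not met → [ʃ].
/a/ (between /ʃ/ and /h/): no rule targets it → [a].
/h/ (between /a/ and /k/) is unaffected → [h].
/k/ — between /h/ and /e/, before a front vowel — surfaces as [tʃ] (rule 2).
/e/ stays [e].
/s/ — between /e/ and /e/, between two vowels — surfaces as [z] (rule 1).
/e/ (between /s/ and /f/): no rule targets it → [e].
/f/ — between /e/ and /ɡ/; rule 1 does not apply here → [f].
Rule 2 applies to /ɡ/ (between /f/ and /i/: before a front vowel) → [dʒ].
/i/ (between /ɡ/ and /v/) is unaffected → [i].
/v/ — not in any rule's target class → [v].
/i/ — not in any rule's target class → [i].

[ʃahtʃezefdʒivi]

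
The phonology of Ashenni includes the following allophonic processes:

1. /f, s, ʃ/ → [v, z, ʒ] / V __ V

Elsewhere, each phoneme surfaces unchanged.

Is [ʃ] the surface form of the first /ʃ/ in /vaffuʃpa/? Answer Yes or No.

/ʃ/ (between /u/ and /p/): rule 1 targets it, but not between two vowels → unchanged [ʃ].
The actual realization is [ʃ], which matches [ʃ].

Yes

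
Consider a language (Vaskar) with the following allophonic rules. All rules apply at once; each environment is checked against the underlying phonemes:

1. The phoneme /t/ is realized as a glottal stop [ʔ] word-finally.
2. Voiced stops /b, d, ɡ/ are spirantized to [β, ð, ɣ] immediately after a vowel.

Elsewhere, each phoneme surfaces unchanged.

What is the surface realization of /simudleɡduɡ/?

/s/ (word-initial): no rule targets it → [s].
/i/ (between /s/ and /m/) is unaffected → [i].
/m/ stays [m].
/u/ — not in any rule's target class → [u].
/d/ (between /u/ and /l/): immediately after a vowel, so rule 2 applies → [ð].
/l/ (between /d/ and /e/) is unaffected → [l].
/e/ — not in any rule's target class → [e].
Rule 2 applies to /ɡ/ (between /e/ and /d/: immediately after a vowel) → [ɣ].
/d/ — between /ɡ/ and /u/; rule 2 does not apply here → [d].
/u/ stays [u].
/ɡ/ meets the environment for rule 2 (immediately after a vowel) → [ɣ].

[simuðleɣduɣ]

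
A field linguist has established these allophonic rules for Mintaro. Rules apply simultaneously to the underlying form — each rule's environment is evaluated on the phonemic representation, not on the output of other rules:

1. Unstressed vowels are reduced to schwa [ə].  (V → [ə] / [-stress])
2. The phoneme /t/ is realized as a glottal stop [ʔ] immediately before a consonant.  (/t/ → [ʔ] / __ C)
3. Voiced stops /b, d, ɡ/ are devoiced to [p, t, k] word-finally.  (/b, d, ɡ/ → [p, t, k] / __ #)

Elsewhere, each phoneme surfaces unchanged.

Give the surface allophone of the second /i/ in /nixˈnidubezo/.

[i]

/i/ — between /n/ and /d/; rule 1 does not apply here → [i].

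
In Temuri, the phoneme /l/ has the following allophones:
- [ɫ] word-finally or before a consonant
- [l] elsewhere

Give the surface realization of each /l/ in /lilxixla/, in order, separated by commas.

Occurrence 1 (position 1): no conditioning environment matches → elsewhere allophone [l].
Occurrence 2 (position 3): word-finally or before a consonant → [ɫ].
Occurrence 3 (position 7): no conditioning environment matches → elsewhere allophone [l].

[l], [ɫ], [l]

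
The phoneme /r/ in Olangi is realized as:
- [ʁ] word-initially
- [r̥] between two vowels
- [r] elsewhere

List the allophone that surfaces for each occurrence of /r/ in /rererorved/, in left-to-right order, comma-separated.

[ʁ], [r̥], [r̥], [r]

Occurrence 1 (position 1): word-initially → [ʁ].
Occurrence 2 (position 3): between two vowels → [r̥].
Occurrence 3 (position 5): between two vowels → [r̥].
Occurrence 4 (position 7): no conditioning environment matches → elsewhere allophone [r].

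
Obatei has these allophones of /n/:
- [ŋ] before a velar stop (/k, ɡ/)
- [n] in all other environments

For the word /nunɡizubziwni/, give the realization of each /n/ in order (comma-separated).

Occurrence 1 (position 1): no conditioning environment matches → elsewhere allophone [n].
Occurrence 2 (position 3): before a velar stop → [ŋ].
Occurrence 3 (position 12): no conditioning environment matches → elsewhere allophone [n].

[n], [ŋ], [n]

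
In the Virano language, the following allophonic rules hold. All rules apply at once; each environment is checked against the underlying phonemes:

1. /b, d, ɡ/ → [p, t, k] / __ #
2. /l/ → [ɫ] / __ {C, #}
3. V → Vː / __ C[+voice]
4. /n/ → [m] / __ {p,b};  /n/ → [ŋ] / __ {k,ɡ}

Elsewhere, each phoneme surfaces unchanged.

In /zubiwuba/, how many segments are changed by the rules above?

3

Segments that undergo a rule: /u/ → [uː] (rule 3); /i/ → [iː] (rule 3); /u/ → [uː] (rule 3).
All other segments surface unchanged.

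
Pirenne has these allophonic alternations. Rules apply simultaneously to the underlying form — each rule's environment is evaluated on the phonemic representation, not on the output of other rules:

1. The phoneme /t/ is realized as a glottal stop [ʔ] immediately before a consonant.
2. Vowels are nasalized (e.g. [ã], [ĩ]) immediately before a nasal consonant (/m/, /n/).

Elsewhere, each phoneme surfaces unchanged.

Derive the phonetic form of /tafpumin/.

[tafpũmĩn]

/t/ — word-initial; rule 1 does not apply here → [t].
/a/ — between /t/ and /f/; rule 2 does not apply here → [a].
/f/ — not in any rule's target class → [f].
/p/ — not in any rule's target class → [p].
/u/ (between /p/ and /m/) occurs before a nasal consonant → [ũ] by rule 2.
/m/ — not in any rule's target class → [m].
Rule 2 applies to /i/ (between /m/ and /n/: before a nasal consonant) → [ĩ].
/n/ — not in any rule's target class → [n].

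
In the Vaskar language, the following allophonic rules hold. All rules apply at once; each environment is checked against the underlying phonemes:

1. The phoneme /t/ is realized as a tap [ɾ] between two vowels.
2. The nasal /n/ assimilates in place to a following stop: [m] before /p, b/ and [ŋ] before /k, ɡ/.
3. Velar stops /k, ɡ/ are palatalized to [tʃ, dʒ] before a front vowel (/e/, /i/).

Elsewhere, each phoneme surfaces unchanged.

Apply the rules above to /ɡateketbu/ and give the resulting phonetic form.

/ɡ/ (word-initial) fails the environment for rule 3, so it stays [ɡ].
/a/ — not in any rule's target class → [a].
/t/ meets the environment for rule 1 (between two vowels) → [ɾ].
/e/ (between /t/ and /k/) is unaffected → [e].
Rule 3 applies to /k/ (between /e/ and /e/: before a front vowel) → [tʃ].
/e/ (between /k/ and /t/) is unaffected → [e].
/t/ (between /e/ and /b/): rule 1 targets it, but not between two vowels → unchanged [t].
/b/ (between /t/ and /u/) is unaffected → [b].
/u/ stays [u].

[ɡaɾetʃetbu]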